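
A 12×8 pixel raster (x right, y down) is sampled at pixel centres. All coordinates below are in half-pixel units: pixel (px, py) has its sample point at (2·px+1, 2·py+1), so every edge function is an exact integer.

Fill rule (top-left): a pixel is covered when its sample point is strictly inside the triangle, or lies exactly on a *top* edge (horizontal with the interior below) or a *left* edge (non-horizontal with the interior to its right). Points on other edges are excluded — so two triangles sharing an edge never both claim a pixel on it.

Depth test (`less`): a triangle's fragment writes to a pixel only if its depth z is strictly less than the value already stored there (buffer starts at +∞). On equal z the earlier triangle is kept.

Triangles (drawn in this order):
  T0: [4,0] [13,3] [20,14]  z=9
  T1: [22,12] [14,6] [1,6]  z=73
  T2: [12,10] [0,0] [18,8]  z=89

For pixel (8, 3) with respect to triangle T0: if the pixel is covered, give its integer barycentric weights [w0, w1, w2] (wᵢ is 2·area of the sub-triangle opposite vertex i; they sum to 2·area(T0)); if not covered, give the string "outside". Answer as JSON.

T0:
  2·area = 78
  edge (4, 0)→(13, 3): d=(9,3) right/bottom  bias=-1
  edge (13, 3)→(20, 14): d=(7,11) right/bottom  bias=-1
  edge (20, 14)→(4, 0): d=(-16,-14) top-left  bias=+0
    (3,0)@(7, 1): e=[0,52,26] → ·  [on edge]
    (4,1)@(9, 3): e=[12,44,22] → #
    (5,1)@(11, 3): e=[6,22,50] → #
    (6,1)@(13, 3): e=[0,0,78] → ·  [on edge]
    (4,2)@(9, 5): e=[30,58,-10] → ·
    (5,2)@(11, 5): e=[24,36,18] → #
    (6,2)@(13, 5): e=[18,14,46] → #
    (7,2)@(15, 5): e=[12,-8,74] → ·
    (9,2)@(19, 5): e=[0,-52,130] → ·  [on edge]
    (5,3)@(11, 7): e=[42,50,-14] → ·
    (6,3)@(13, 7): e=[36,28,14] → #
    (7,3)@(15, 7): e=[30,6,42] → #
  covered (9 px):
    · · · · · · · · · · · ·
    · · · · # # · · · · · ·
    · · · · · # # · · · · ·
    · · · · · · # # · · · ·
    · · · · · · · # · · · ·
    · · · · · · · · # · · ·
    · · · · · · · · · # · ·
    · · · · · · · · · · · ·
T1:
  2·area = 78  (B↔C swapped to make it positive)
  edge (22, 12)→(1, 6): d=(-21,-6) top-left  bias=+0
  edge (1, 6)→(14, 6): d=(13,0) top-left  bias=+0
  edge (14, 6)→(22, 12): d=(8,6) right/bottom  bias=-1
    (2,3)@(5, 7): e=[3,13,62] → #
    (3,3)@(7, 7): e=[15,13,50] → #
    (4,3)@(9, 7): e=[27,13,38] → #
    (5,3)@(11, 7): e=[39,13,26] → #
    (6,3)@(13, 7): e=[51,13,14] → #
    (7,3)@(15, 7): e=[63,13,2] → #
    (8,3)@(17, 7): e=[75,13,-10] → ·
    (2,4)@(5, 9): e=[-39,39,78] → ·
    (3,4)@(7, 9): e=[-27,39,66] → ·
    (4,4)@(9, 9): e=[-15,39,54] → ·
    (5,4)@(11, 9): e=[-3,39,42] → ·
    (6,4)@(13, 9): e=[9,39,30] → #
  covered (10 px):
    · · · · · · · · · · · ·
    · · · · · · · · · · · ·
    · · · · · · · · · · · ·
    · · # # # # # # · · · ·
    · · · · · · # # # · · ·
    · · · · · · · · · # · ·
    · · · · · · · · · · · ·
    · · · · · · · · · · · ·
T2:
  2·area = 84
  edge (12, 10)→(0, 0): d=(-12,-10) top-left  bias=+0
  edge (0, 0)→(18, 8): d=(18,8) right/bottom  bias=-1
  edge (18, 8)→(12, 10): d=(-6,2) right/bottom  bias=-1
    (2,1)@(5, 3): e=[14,14,56] → #
    (3,1)@(7, 3): e=[34,-2,52] → ·
    (2,2)@(5, 5): e=[-10,50,44] → ·
    (3,2)@(7, 5): e=[10,34,40] → #
    (4,2)@(9, 5): e=[30,18,36] → #
    (5,2)@(11, 5): e=[50,2,32] → #
    (6,2)@(13, 5): e=[70,-14,28] → ·
    (3,3)@(7, 7): e=[-14,70,28] → ·
    (4,3)@(9, 7): e=[6,54,24] → #
    (6,3)@(13, 7): e=[46,22,16] → #
    (7,3)@(15, 7): e=[66,6,12] → #
    (8,3)@(17, 7): e=[86,-10,8] → ·
    (10,3)@(21, 7): e=[126,-42,0] → ·  [on edge]
    (7,4)@(15, 9): e=[42,42,0] → ·  [on edge]
    (4,5)@(9, 11): e=[-42,126,0] → ·  [on edge]
    (1,6)@(3, 13): e=[-126,210,0] → ·  [on edge]
  covered (10 px):
    · · · · · · · · · · · ·
    · · # · · · · · · · · ·
    · · · # # # · · · · · ·
    · · · · # # # # · · · ·
    · · · · · # # · · · · ·
    · · · · · · · · · · · ·
    · · · · · · · · · · · ·
    · · · · · · · · · · · ·

Final: "outside"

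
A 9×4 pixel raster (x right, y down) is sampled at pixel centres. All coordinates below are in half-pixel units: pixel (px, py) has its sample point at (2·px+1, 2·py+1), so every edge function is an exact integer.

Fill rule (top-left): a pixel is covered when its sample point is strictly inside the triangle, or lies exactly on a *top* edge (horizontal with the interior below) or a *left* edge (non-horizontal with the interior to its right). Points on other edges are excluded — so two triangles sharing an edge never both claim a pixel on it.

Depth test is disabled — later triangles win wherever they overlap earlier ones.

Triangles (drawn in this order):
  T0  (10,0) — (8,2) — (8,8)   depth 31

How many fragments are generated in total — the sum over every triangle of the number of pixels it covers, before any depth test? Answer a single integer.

T0:
  2·area = 12  (B↔C swapped to make it positive)
  edge (10, 0)→(8, 8): d=(-2,8) right/bottom  bias=-1
  edge (8, 8)→(8, 2): d=(0,-6) top-left  bias=+0
  edge (8, 2)→(10, 0): d=(2,-2) top-left  bias=+0
    (4,0)@(9, 1): e=[6,6,0] → █  [on edge]
    (5,0)@(11, 1): e=[-10,18,4] → ·
    (3,1)@(7, 3): e=[18,-6,0] → ·  [on edge]
    (4,1)@(9, 3): e=[2,6,4] → █
    (5,1)@(11, 3): e=[-14,18,8] → ·
    (2,2)@(5, 5): e=[30,-18,0] → ·  [on edge]
    (4,2)@(9, 5): e=[-2,6,8] → ·
    (1,3)@(3, 7): e=[42,-30,0] → ·  [on edge]
  covered (2 px):
    · · · · █ · · · ·
    · · · · █ · · · ·
    · · · · · · · · ·
    · · · · · · · · ·

Answer: 2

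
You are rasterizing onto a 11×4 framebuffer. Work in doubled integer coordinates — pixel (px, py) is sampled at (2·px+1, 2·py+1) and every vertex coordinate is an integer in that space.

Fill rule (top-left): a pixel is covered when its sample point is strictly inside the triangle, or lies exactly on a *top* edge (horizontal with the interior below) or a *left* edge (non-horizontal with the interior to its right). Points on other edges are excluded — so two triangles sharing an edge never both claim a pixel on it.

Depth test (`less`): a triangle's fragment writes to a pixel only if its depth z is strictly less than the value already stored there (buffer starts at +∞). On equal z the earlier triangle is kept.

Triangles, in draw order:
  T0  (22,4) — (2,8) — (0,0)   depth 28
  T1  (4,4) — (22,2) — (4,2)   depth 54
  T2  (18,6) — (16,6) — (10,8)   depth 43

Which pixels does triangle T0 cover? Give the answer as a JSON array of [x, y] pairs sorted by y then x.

T0:
  2·area = 168
  edge (22, 4)→(2, 8): d=(-20,4) right/bottom  bias=-1
  edge (2, 8)→(0, 0): d=(-2,-8) top-left  bias=+0
  edge (0, 0)→(22, 4): d=(22,4) right/bottom  bias=-1
    (0,0)@(1, 1): e=[144,6,18] → █
    (1,0)@(3, 1): e=[136,22,10] → █
    (2,0)@(5, 1): e=[128,38,2] → █
    (3,0)@(7, 1): e=[120,54,-6] → ·
    (0,1)@(1, 3): e=[104,2,62] → █
    (3,1)@(7, 3): e=[80,50,38] → █
    (4,1)@(9, 3): e=[72,66,30] → █
    (5,1)@(11, 3): e=[64,82,22] → █
    (6,1)@(13, 3): e=[56,98,14] → █
    (7,1)@(15, 3): e=[48,114,6] → █
    (8,1)@(17, 3): e=[40,130,-2] → ·
    (0,2)@(1, 5): e=[64,-2,106] → ·
    (8,2)@(17, 5): e=[0,126,42] → ·  [on edge]
    (3,3)@(7, 7): e=[0,42,126] → ·  [on edge]
  covered (20 px):
    █ █ █ · · · · · · · ·
    █ █ █ █ █ █ █ █ · · ·
    · █ █ █ █ █ █ █ · · ·
    · █ █ · · · · · · · ·
T1:
  2·area = 36  (B↔C swapped to make it positive)
  edge (4, 4)→(4, 2): d=(0,-2) top-left  bias=+0
  edge (4, 2)→(22, 2): d=(18,0) top-left  bias=+0
  edge (22, 2)→(4, 4): d=(-18,2) right/bottom  bias=-1
    (2,1)@(5, 3): e=[2,18,16] → █
    (3,1)@(7, 3): e=[6,18,12] → █
    (4,1)@(9, 3): e=[10,18,8] → █
    (5,1)@(11, 3): e=[14,18,4] → █
    (6,1)@(13, 3): e=[18,18,0] → ·  [on edge]
    (2,2)@(5, 5): e=[2,54,-20] → ·
    (3,2)@(7, 5): e=[6,54,-24] → ·
    (4,2)@(9, 5): e=[10,54,-28] → ·
    (5,2)@(11, 5): e=[14,54,-32] → ·
  covered (4 px):
    · · · · · · · · · · ·
    · · █ █ █ █ · · · · ·
    · · · · · · · · · · ·
    · · · · · · · · · · ·
T2:
  2·area = 4  (B↔C swapped to make it positive)
  edge (18, 6)→(10, 8): d=(-8,2) right/bottom  bias=-1
  edge (10, 8)→(16, 6): d=(6,-2) top-left  bias=+0
  edge (16, 6)→(18, 6): d=(2,0) top-left  bias=+0
    (9,2)@(19, 5): e=[6,0,-2] → ·  [on edge]
    (6,3)@(13, 7): e=[2,0,2] → █  [on edge]
    (7,3)@(15, 7): e=[-2,4,2] → ·
  covered (1 px):
    · · · · · · · · · · ·
    · · · · · · · · · · ·
    · · · · · · · · · · ·
    · · · · · · █ · · · ·

Result: [[0,0],[1,0],[2,0],[0,1],[1,1],[2,1],[3,1],[4,1],[5,1],[6,1],[7,1],[1,2],[2,2],[3,2],[4,2],[5,2],[6,2],[7,2],[1,3],[2,3]]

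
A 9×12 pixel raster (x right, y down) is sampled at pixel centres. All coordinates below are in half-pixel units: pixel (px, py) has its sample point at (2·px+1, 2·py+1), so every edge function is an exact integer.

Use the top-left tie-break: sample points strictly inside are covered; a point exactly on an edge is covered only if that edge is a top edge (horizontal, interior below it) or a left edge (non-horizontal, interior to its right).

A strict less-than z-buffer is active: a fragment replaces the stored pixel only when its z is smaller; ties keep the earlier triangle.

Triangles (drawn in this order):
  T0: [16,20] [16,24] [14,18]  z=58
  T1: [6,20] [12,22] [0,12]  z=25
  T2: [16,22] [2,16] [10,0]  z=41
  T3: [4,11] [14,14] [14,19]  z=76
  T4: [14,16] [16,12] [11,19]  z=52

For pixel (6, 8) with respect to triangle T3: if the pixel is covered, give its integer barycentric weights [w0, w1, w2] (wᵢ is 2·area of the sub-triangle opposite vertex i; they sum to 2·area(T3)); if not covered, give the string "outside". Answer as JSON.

T0:
  2·area = 8
  edge (16, 20)→(16, 24): d=(0,4) right/bottom  bias=-1
  edge (16, 24)→(14, 18): d=(-2,-6) top-left  bias=+0
  edge (14, 18)→(16, 20): d=(2,2) right/bottom  bias=-1
    (4,1)@(9, 3): e=[28,0,-20] → .  [on edge]
    (0,2)@(1, 5): e=[60,-52,0] → .  [on edge]
    (1,3)@(3, 7): e=[52,-44,0] → .  [on edge]
    (2,4)@(5, 9): e=[44,-36,0] → .  [on edge]
    (5,4)@(11, 9): e=[20,0,-12] → .  [on edge]
    (3,5)@(7, 11): e=[36,-28,0] → .  [on edge]
    (4,6)@(9, 13): e=[28,-20,0] → .  [on edge]
    (5,7)@(11, 15): e=[20,-12,0] → .  [on edge]
    (6,7)@(13, 15): e=[12,0,-4] → .  [on edge]
    (6,8)@(13, 17): e=[12,-4,0] → .  [on edge]
    (7,9)@(15, 19): e=[4,4,0] → .  [on edge]
    (7,10)@(15, 21): e=[4,0,4] → X  [on edge]
    (8,10)@(17, 21): e=[-4,12,0] → .  [on edge]
  covered (1 px):
    . . . . . . . . .
    . . . . . . . . .
    . . . . . . . . .
    . . . . . . . . .
    . . . . . . . . .
    . . . . . . . . .
    . . . . . . . . .
    . . . . . . . . .
    . . . . . . . . .
    . . . . . . . . .
    . . . . . . . X .
    . . . . . . . . .
T1:
  2·area = 36  (B↔C swapped to make it positive)
  edge (6, 20)→(0, 12): d=(-6,-8) top-left  bias=+0
  edge (0, 12)→(12, 22): d=(12,10) right/bottom  bias=-1
  edge (12, 22)→(6, 20): d=(-6,-2) top-left  bias=+0
    (0,6)@(1, 13): e=[2,2,32] → X
    (1,6)@(3, 13): e=[18,-18,36] → .
    (0,7)@(1, 15): e=[-10,26,20] → .
    (1,7)@(3, 15): e=[6,6,24] → X
    (2,7)@(5, 15): e=[22,-14,28] → .
    (1,8)@(3, 17): e=[-6,30,12] → .
    (2,8)@(5, 17): e=[10,10,16] → X
    (3,8)@(7, 17): e=[26,-10,20] → .
    (1,9)@(3, 19): e=[-18,54,0] → .  [on edge]
    (2,9)@(5, 19): e=[-2,34,4] → .
    (3,9)@(7, 19): e=[14,14,8] → X
    (4,9)@(9, 19): e=[30,-6,12] → .
    (4,10)@(9, 21): e=[18,18,0] → X  [on edge]
    (7,11)@(15, 23): e=[54,-18,0] → .  [on edge]
  covered (5 px):
    . . . . . . . . .
    . . . . . . . . .
    . . . . . . . . .
    . . . . . . . . .
    . . . . . . . . .
    . . . . . . . . .
    X . . . . . . . .
    . X . . . . . . .
    . . X . . . . . .
    . . . X . . . . .
    . . . . X . . . .
    . . . . . . . . .
T2:
  2·area = 272
  edge (16, 22)→(2, 16): d=(-14,-6) top-left  bias=+0
  edge (2, 16)→(10, 0): d=(8,-16) top-left  bias=+0
  edge (10, 0)→(16, 22): d=(6,22) right/bottom  bias=-1
    (4,1)@(9, 3): e=[224,8,40] → X
    (5,1)@(11, 3): e=[236,40,-4] → .
    (4,2)@(9, 5): e=[196,24,52] → X
    (5,2)@(11, 5): e=[208,56,8] → X
    (6,2)@(13, 5): e=[220,88,-36] → .
    (3,3)@(7, 7): e=[156,8,108] → X
    (6,3)@(13, 7): e=[192,104,-24] → .
    (3,4)@(7, 9): e=[128,24,120] → X
    (6,4)@(13, 9): e=[164,120,-12] → .
    (2,5)@(5, 11): e=[88,8,176] → X
    (6,5)@(13, 11): e=[136,136,0] → .  [on edge]
    (2,6)@(5, 13): e=[60,24,188] → X
    (4,9)@(9, 19): e=[0,136,136] → X  [on edge]
  covered (34 px):
    . . . . . . . . .
    . . . . X . . . .
    . . . . X X . . .
    . . . X X X . . .
    . . . X X X . . .
    . . X X X X . . .
    . . X X X X X . .
    . X X X X X X . .
    . . X X X X X . .
    . . . . X X X X .
    . . . . . . . X .
    . . . . . . . . .
T3:
  2·area = 50
  edge (4, 11)→(14, 14): d=(10,3) right/bottom  bias=-1
  edge (14, 14)→(14, 19): d=(0,5) right/bottom  bias=-1
  edge (14, 19)→(4, 11): d=(-10,-8) top-left  bias=+0
    (3,6)@(7, 13): e=[11,35,4] → X
    (4,6)@(9, 13): e=[5,25,20] → X
    (5,6)@(11, 13): e=[-1,15,36] → .
    (3,7)@(7, 15): e=[31,35,-16] → .
    (4,7)@(9, 15): e=[25,25,0] → X  [on edge]
    (5,7)@(11, 15): e=[19,15,16] → X
    (6,7)@(13, 15): e=[13,5,32] → X
    (7,7)@(15, 15): e=[7,-5,48] → .
    (4,8)@(9, 17): e=[45,25,-20] → .
    (5,8)@(11, 17): e=[39,15,-4] → .
    (6,8)@(13, 17): e=[33,5,12] → X
    (7,8)@(15, 17): e=[27,-5,28] → .
  covered (6 px):
    . . . . . . . . .
    . . . . . . . . .
    . . . . . . . . .
    . . . . . . . . .
    . . . . . . . . .
    . . . . . . . . .
    . . . X X . . . .
    . . . . X X X . .
    . . . . . . X . .
    . . . . . . . . .
    . . . . . . . . .
    . . . . . . . . .
T4:
  2·area = 6  (B↔C swapped to make it positive)
  edge (14, 16)→(11, 19): d=(-3,3) right/bottom  bias=-1
  edge (11, 19)→(16, 12): d=(5,-7) top-left  bias=+0
  edge (16, 12)→(14, 16): d=(-2,4) right/bottom  bias=-1
    (8,6)@(17, 13): e=[0,12,-6] → .  [on edge]
    (7,7)@(15, 15): e=[0,8,-2] → .  [on edge]
    (6,8)@(13, 17): e=[0,4,2] → .  [on edge]
    (5,9)@(11, 19): e=[0,0,6] → .  [on edge]
    (4,10)@(9, 21): e=[0,-4,10] → .  [on edge]
    (3,11)@(7, 23): e=[0,-8,14] → .  [on edge]
  covered (0 px):
    . . . . . . . . .
    . . . . . . . . .
    . . . . . . . . .
    . . . . . . . . .
    . . . . . . . . .
    . . . . . . . . .
    . . . . . . . . .
    . . . . . . . . .
    . . . . . . . . .
    . . . . . . . . .
    . . . . . . . . .
    . . . . . . . . .

Result: [5,12,33]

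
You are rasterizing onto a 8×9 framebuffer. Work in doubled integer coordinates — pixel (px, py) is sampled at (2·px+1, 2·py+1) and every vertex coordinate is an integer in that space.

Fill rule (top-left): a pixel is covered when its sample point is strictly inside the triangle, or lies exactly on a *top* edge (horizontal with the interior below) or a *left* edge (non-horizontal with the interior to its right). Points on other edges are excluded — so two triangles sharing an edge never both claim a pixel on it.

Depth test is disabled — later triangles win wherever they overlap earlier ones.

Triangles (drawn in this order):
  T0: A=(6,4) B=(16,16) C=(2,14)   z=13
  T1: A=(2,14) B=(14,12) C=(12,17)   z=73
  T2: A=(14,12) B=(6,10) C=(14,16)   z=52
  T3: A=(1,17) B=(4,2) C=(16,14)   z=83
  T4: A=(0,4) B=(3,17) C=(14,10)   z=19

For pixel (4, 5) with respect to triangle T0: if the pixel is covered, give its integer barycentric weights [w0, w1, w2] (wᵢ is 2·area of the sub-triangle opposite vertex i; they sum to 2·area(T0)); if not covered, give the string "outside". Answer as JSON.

T0:
  2·area = 148
  edge (6, 4)→(16, 16): d=(10,12) right/bottom  bias=-1
  edge (16, 16)→(2, 14): d=(-14,-2) top-left  bias=+0
  edge (2, 14)→(6, 4): d=(4,-10) top-left  bias=+0
    (2,3)@(5, 7): e=[42,104,2] → #
    (3,3)@(7, 7): e=[18,108,22] → #
    (4,3)@(9, 7): e=[-6,112,42] → ·
    (2,4)@(5, 9): e=[62,76,10] → #
    (4,4)@(9, 9): e=[14,84,50] → #
    (5,4)@(11, 9): e=[-10,88,70] → ·
    (2,5)@(5, 11): e=[82,48,18] → #
    (5,5)@(11, 11): e=[10,60,78] → #
    (6,5)@(13, 11): e=[-14,64,98] → ·
    (1,6)@(3, 13): e=[126,16,6] → #
    (6,6)@(13, 13): e=[6,36,106] → #
    (7,6)@(15, 13): e=[-18,40,126] → ·
    (4,7)@(9, 15): e=[74,0,74] → #  [on edge]
  covered (19 px):
    · · · · · · · ·
    · · · · · · · ·
    · · · · · · · ·
    · · # # · · · ·
    · · # # # · · ·
    · · # # # # · ·
    · # # # # # # ·
    · · · · # # # #
    · · · · · · · ·
T1:
  2·area = 56
  edge (2, 14)→(14, 12): d=(12,-2) top-left  bias=+0
  edge (14, 12)→(12, 17): d=(-2,5) right/bottom  bias=-1
  edge (12, 17)→(2, 14): d=(-10,-3) top-left  bias=+0
    (4,6)@(9, 13): e=[2,23,31] → #
    (5,6)@(11, 13): e=[6,13,37] → #
    (6,6)@(13, 13): e=[10,3,43] → #
    (7,6)@(15, 13): e=[14,-7,49] → ·
    (3,7)@(7, 15): e=[22,29,5] → #
    (6,7)@(13, 15): e=[34,-1,23] → ·
    (3,8)@(7, 17): e=[46,25,-15] → ·
    (4,8)@(9, 17): e=[50,15,-9] → ·
    (5,8)@(11, 17): e=[54,5,-3] → ·
  covered (6 px):
    · · · · · · · ·
    · · · · · · · ·
    · · · · · · · ·
    · · · · · · · ·
    · · · · · · · ·
    · · · · · · · ·
    · · · · # # # ·
    · · · # # # · ·
    · · · · · · · ·
T2:
  2·area = 32  (B↔C swapped to make it positive)
  edge (14, 12)→(14, 16): d=(0,4) right/bottom  bias=-1
  edge (14, 16)→(6, 10): d=(-8,-6) top-left  bias=+0
  edge (6, 10)→(14, 12): d=(8,2) right/bottom  bias=-1
    (4,5)@(9, 11): e=[20,10,2] → #
    (5,5)@(11, 11): e=[12,22,-2] → ·
    (4,6)@(9, 13): e=[20,-6,18] → ·
    (5,6)@(11, 13): e=[12,6,14] → #
    (6,6)@(13, 13): e=[4,18,10] → #
    (7,6)@(15, 13): e=[-4,30,6] → ·
    (5,7)@(11, 15): e=[12,-10,30] → ·
    (6,7)@(13, 15): e=[4,2,26] → #
    (7,7)@(15, 15): e=[-4,14,22] → ·
    (6,8)@(13, 17): e=[4,-14,42] → ·
  covered (4 px):
    · · · · · · · ·
    · · · · · · · ·
    · · · · · · · ·
    · · · · · · · ·
    · · · · · · · ·
    · · · · # · · ·
    · · · · · # # ·
    · · · · · · # ·
    · · · · · · · ·
T3:
  2·area = 216
  edge (1, 17)→(4, 2): d=(3,-15) top-left  bias=+0
  edge (4, 2)→(16, 14): d=(12,12) right/bottom  bias=-1
  edge (16, 14)→(1, 17): d=(-15,3) right/bottom  bias=-1
    (1,0)@(3, 1): e=[-18,0,234] → ·  [on edge]
    (2,1)@(5, 3): e=[18,0,198] → ·  [on edge]
    (2,2)@(5, 5): e=[24,24,168] → #
    (3,2)@(7, 5): e=[54,0,162] → ·  [on edge]
    (1,3)@(3, 7): e=[0,72,144] → #  [on edge]
    (3,3)@(7, 7): e=[60,24,132] → #
    (4,3)@(9, 7): e=[90,0,126] → ·  [on edge]
    (1,4)@(3, 9): e=[6,96,114] → #
    (4,4)@(9, 9): e=[96,24,96] → #
    (5,4)@(11, 9): e=[126,0,90] → ·  [on edge]
    (1,5)@(3, 11): e=[12,120,84] → #
    (5,5)@(11, 11): e=[132,24,60] → #
    (6,5)@(13, 11): e=[162,0,54] → ·  [on edge]
    (7,6)@(15, 13): e=[198,0,18] → ·  [on edge]
    (5,7)@(11, 15): e=[144,72,0] → ·  [on edge]
    (0,8)@(1, 17): e=[0,216,0] → ·  [on edge]
  covered (23 px):
    · · · · · · · ·
    · · · · · · · ·
    · · # · · · · ·
    · # # # · · · ·
    · # # # # · · ·
    · # # # # # · ·
    · # # # # # # ·
    · # # # # · · ·
    · · · · · · · ·
T4:
  2·area = 164  (B↔C swapped to make it positive)
  edge (0, 4)→(14, 10): d=(14,6) right/bottom  bias=-1
  edge (14, 10)→(3, 17): d=(-11,7) right/bottom  bias=-1
  edge (3, 17)→(0, 4): d=(-3,-13) top-left  bias=+0
    (0,2)@(1, 5): e=[8,146,10] → #
    (1,2)@(3, 5): e=[-4,132,36] → ·
    (0,3)@(1, 7): e=[36,124,4] → #
    (1,3)@(3, 7): e=[24,110,30] → #
    (2,3)@(5, 7): e=[12,96,56] → #
    (3,3)@(7, 7): e=[0,82,82] → ·  [on edge]
    (0,4)@(1, 9): e=[64,102,-2] → ·
    (1,4)@(3, 9): e=[52,88,24] → #
    (3,4)@(7, 9): e=[28,60,76] → #
    (4,4)@(9, 9): e=[16,46,102] → #
    (5,4)@(11, 9): e=[4,32,128] → #
    (6,4)@(13, 9): e=[-8,18,154] → ·
    (1,8)@(3, 17): e=[164,0,0] → ·  [on edge]
  covered (20 px):
    · · · · · · · ·
    · · · · · · · ·
    # · · · · · · ·
    # # # · · · · ·
    · # # # # # · ·
    · # # # # # · ·
    · # # # # · · ·
    · # # · · · · ·
    · · · · · · · ·

Final: [56,58,34]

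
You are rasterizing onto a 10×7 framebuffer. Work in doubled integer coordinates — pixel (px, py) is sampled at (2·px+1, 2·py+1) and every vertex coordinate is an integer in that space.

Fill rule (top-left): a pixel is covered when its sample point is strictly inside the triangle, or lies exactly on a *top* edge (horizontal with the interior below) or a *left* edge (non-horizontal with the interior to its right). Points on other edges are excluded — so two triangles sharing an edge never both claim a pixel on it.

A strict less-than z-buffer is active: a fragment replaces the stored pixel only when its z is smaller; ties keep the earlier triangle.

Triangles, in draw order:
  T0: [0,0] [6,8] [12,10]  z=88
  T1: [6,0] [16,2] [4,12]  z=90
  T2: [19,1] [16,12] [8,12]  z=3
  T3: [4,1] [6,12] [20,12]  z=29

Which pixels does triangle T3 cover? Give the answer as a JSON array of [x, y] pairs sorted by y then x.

T0:
  2·area = 36  (B↔C swapped to make it positive)
  edge (0, 0)→(12, 10): d=(12,10) right/bottom  bias=-1
  edge (12, 10)→(6, 8): d=(-6,-2) top-left  bias=+0
  edge (6, 8)→(0, 0): d=(-6,-8) top-left  bias=+0
    (0,0)@(1, 1): e=[2,32,2] → █
    (1,0)@(3, 1): e=[-18,36,18] → ·
    (0,1)@(1, 3): e=[26,20,-10] → ·
    (1,1)@(3, 3): e=[6,24,6] → █
    (2,1)@(5, 3): e=[-14,28,22] → ·
    (1,2)@(3, 5): e=[30,12,-6] → ·
    (2,2)@(5, 5): e=[10,16,10] → █
    (3,2)@(7, 5): e=[-10,20,26] → ·
    (1,3)@(3, 7): e=[54,0,-18] → ·  [on edge]
    (2,3)@(5, 7): e=[34,4,-2] → ·
    (3,3)@(7, 7): e=[14,8,14] → █
    (4,3)@(9, 7): e=[-6,12,30] → ·
    (4,4)@(9, 9): e=[18,0,18] → █  [on edge]
    (7,5)@(15, 11): e=[-18,0,54] → ·  [on edge]
  covered (5 px):
    █ · · · · · · · · ·
    · █ · · · · · · · ·
    · · █ · · · · · · ·
    · · · █ · · · · · ·
    · · · · █ · · · · ·
    · · · · · · · · · ·
    · · · · · · · · · ·
T1:
  2·area = 124
  edge (6, 0)→(16, 2): d=(10,2) right/bottom  bias=-1
  edge (16, 2)→(4, 12): d=(-12,10) right/bottom  bias=-1
  edge (4, 12)→(6, 0): d=(2,-12) top-left  bias=+0
    (3,0)@(7, 1): e=[8,102,14] → █
    (4,0)@(9, 1): e=[4,82,38] → █
    (5,0)@(11, 1): e=[0,62,62] → ·  [on edge]
    (3,1)@(7, 3): e=[28,78,18] → █
    (5,1)@(11, 3): e=[20,38,66] → █
    (6,1)@(13, 3): e=[16,18,90] → █
    (7,1)@(15, 3): e=[12,-2,114] → ·
    (3,2)@(7, 5): e=[48,54,22] → █
    (6,2)@(13, 5): e=[36,-6,94] → ·
    (2,3)@(5, 7): e=[72,50,2] → █
    (5,3)@(11, 7): e=[60,-10,74] → ·
    (2,4)@(5, 9): e=[92,26,6] → █
  covered (15 px):
    · · · █ █ · · · · ·
    · · · █ █ █ █ · · ·
    · · · █ █ █ · · · ·
    · · █ █ █ · · · · ·
    · · █ █ · · · · · ·
    · · █ · · · · · · ·
    · · · · · · · · · ·
T2:
  2·area = 88
  edge (19, 1)→(16, 12): d=(-3,11) right/bottom  bias=-1
  edge (16, 12)→(8, 12): d=(-8,0) right/bottom  bias=-1
  edge (8, 12)→(19, 1): d=(11,-11) top-left  bias=+0
    (9,0)@(19, 1): e=[0,88,0] → ·  [on edge]
    (8,1)@(17, 3): e=[16,72,0] → █  [on edge]
    (9,1)@(19, 3): e=[-6,72,22] → ·
    (7,2)@(15, 5): e=[32,56,0] → █  [on edge]
    (9,2)@(19, 5): e=[-12,56,44] → ·
    (6,3)@(13, 7): e=[48,40,0] → █  [on edge]
    (9,3)@(19, 7): e=[-18,40,66] → ·
    (5,4)@(11, 9): e=[64,24,0] → █  [on edge]
    (8,4)@(17, 9): e=[-2,24,66] → ·
    (4,5)@(9, 11): e=[80,8,0] → █  [on edge]
    (8,5)@(17, 11): e=[-8,8,88] → ·
    (3,6)@(7, 13): e=[96,-8,0] → ·  [on edge]
  covered (13 px):
    · · · · · · · · · ·
    · · · · · · · · █ ·
    · · · · · · · █ █ ·
    · · · · · · █ █ █ ·
    · · · · · █ █ █ · ·
    · · · · █ █ █ █ · ·
    · · · · · · · · · ·
T3:
  2·area = 154  (B↔C swapped to make it positive)
  edge (4, 1)→(20, 12): d=(16,11) right/bottom  bias=-1
  edge (20, 12)→(6, 12): d=(-14,0) right/bottom  bias=-1
  edge (6, 12)→(4, 1): d=(-2,-11) top-left  bias=+0
    (2,1)@(5, 3): e=[21,126,7] → █
    (3,1)@(7, 3): e=[-1,126,29] → ·
    (2,2)@(5, 5): e=[53,98,3] → █
    (3,2)@(7, 5): e=[31,98,25] → █
    (4,2)@(9, 5): e=[9,98,47] → █
    (5,2)@(11, 5): e=[-13,98,69] → ·
    (2,3)@(5, 7): e=[85,70,-1] → ·
    (3,3)@(7, 7): e=[63,70,21] → █
    (5,3)@(11, 7): e=[19,70,65] → █
    (6,3)@(13, 7): e=[-3,70,87] → ·
    (3,4)@(7, 9): e=[95,42,17] → █
    (6,4)@(13, 9): e=[29,42,83] → █
  covered (18 px):
    · · · · · · · · · ·
    · · █ · · · · · · ·
    · · █ █ █ · · · · ·
    · · · █ █ █ · · · ·
    · · · █ █ █ █ █ · ·
    · · · █ █ █ █ █ █ ·
    · · · · · · · · · ·

Result: [[2,1],[2,2],[3,2],[4,2],[3,3],[4,3],[5,3],[3,4],[4,4],[5,4],[6,4],[7,4],[3,5],[4,5],[5,5],[6,5],[7,5],[8,5]]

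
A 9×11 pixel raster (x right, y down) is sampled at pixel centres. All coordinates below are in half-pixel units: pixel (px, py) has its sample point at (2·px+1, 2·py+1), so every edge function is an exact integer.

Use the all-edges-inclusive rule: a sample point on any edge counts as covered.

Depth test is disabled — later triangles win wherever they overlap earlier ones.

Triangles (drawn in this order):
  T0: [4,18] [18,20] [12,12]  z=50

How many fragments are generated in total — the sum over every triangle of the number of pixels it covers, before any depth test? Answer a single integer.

T0:
  2·area = 100  (B↔C swapped to make it positive)
  edge (4, 18)→(12, 12): d=(8,-6) inclusive
  edge (12, 12)→(18, 20): d=(6,8) inclusive
  edge (18, 20)→(4, 18): d=(-14,-2) inclusive
    (5,6)@(11, 13): e=[2,14,84] → █
    (6,6)@(13, 13): e=[14,-2,88] → ·
    (4,7)@(9, 15): e=[6,42,52] → █
    (6,7)@(13, 15): e=[30,10,60] → █
    (7,7)@(15, 15): e=[42,-6,64] → ·
    (3,8)@(7, 17): e=[10,70,20] → █
    (7,8)@(15, 17): e=[58,6,36] → █
    (8,8)@(17, 17): e=[70,-10,40] → ·
    (3,9)@(7, 19): e=[26,82,-8] → ·
    (4,9)@(9, 19): e=[38,66,-4] → ·
    (5,9)@(11, 19): e=[50,50,0] → █  [on edge]
    (8,9)@(17, 19): e=[86,2,12] → █
  covered (13 px):
    · · · · · · · · ·
    · · · · · · · · ·
    · · · · · · · · ·
    · · · · · · · · ·
    · · · · · · · · ·
    · · · · · · · · ·
    · · · · · █ · · ·
    · · · · █ █ █ · ·
    · · · █ █ █ █ █ ·
    · · · · · █ █ █ █
    · · · · · · · · ·

Result: 13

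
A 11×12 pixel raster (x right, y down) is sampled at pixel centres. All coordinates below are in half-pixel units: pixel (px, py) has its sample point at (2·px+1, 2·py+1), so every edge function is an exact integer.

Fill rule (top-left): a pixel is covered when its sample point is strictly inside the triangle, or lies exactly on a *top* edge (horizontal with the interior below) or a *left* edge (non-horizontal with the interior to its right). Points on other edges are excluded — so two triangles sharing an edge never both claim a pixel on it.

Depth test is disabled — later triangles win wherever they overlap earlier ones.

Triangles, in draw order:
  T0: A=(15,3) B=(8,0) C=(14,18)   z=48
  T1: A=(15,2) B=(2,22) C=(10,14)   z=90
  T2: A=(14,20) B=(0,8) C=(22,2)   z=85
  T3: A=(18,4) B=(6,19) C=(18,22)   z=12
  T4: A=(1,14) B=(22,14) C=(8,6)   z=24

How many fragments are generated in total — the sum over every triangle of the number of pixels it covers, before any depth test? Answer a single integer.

T0:
  2·area = 108  (B↔C swapped to make it positive)
  edge (15, 3)→(14, 18): d=(-1,15) right/bottom  bias=-1
  edge (14, 18)→(8, 0): d=(-6,-18) top-left  bias=+0
  edge (8, 0)→(15, 3): d=(7,3) right/bottom  bias=-1
    (4,0)@(9, 1): e=[92,12,4] → █
    (5,0)@(11, 1): e=[62,48,-2] → ·
    (4,1)@(9, 3): e=[90,0,18] → █  [on edge]
    (5,1)@(11, 3): e=[60,36,12] → █
    (6,1)@(13, 3): e=[30,72,6] → █
    (7,1)@(15, 3): e=[0,108,0] → ·  [on edge]
    (4,2)@(9, 5): e=[88,-12,32] → ·
    (5,2)@(11, 5): e=[58,24,26] → █
    (7,2)@(15, 5): e=[-2,96,14] → ·
    (5,3)@(11, 7): e=[56,12,40] → █
    (7,3)@(15, 7): e=[-4,84,28] → ·
    (5,4)@(11, 9): e=[54,0,54] → █  [on edge]
    (6,7)@(13, 15): e=[18,0,90] → █  [on edge]
    (7,10)@(15, 21): e=[-18,0,126] → ·  [on edge]
  covered (13 px):
    · · · · █ · · · · · ·
    · · · · █ █ █ · · · ·
    · · · · · █ █ · · · ·
    · · · · · █ █ · · · ·
    · · · · · █ █ · · · ·
    · · · · · · █ · · · ·
    · · · · · · █ · · · ·
    · · · · · · █ · · · ·
    · · · · · · · · · · ·
    · · · · · · · · · · ·
    · · · · · · · · · · ·
    · · · · · · · · · · ·
T1:
  2·area = 56  (B↔C swapped to make it positive)
  edge (15, 2)→(10, 14): d=(-5,12) right/bottom  bias=-1
  edge (10, 14)→(2, 22): d=(-8,8) right/bottom  bias=-1
  edge (2, 22)→(15, 2): d=(13,-20) top-left  bias=+0
    (10,1)@(21, 3): e=[-77,0,133] → ·  [on edge]
    (9,2)@(19, 5): e=[-63,0,119] → ·  [on edge]
    (8,3)@(17, 7): e=[-49,0,105] → ·  [on edge]
    (5,4)@(11, 9): e=[13,32,11] → █
    (6,4)@(13, 9): e=[-11,16,51] → ·
    (7,4)@(15, 9): e=[-35,0,91] → ·  [on edge]
    (5,5)@(11, 11): e=[3,16,37] → █
    (6,5)@(13, 11): e=[-21,0,77] → ·  [on edge]
    (4,6)@(9, 13): e=[17,16,23] → █
    (5,6)@(11, 13): e=[-7,0,63] → ·  [on edge]
    (3,7)@(7, 15): e=[31,16,9] → █
    (4,7)@(9, 15): e=[7,0,49] → ·  [on edge]
    (3,8)@(7, 17): e=[21,0,35] → ·  [on edge]
    (2,9)@(5, 19): e=[35,0,21] → ·  [on edge]
    (1,10)@(3, 21): e=[49,0,7] → ·  [on edge]
    (0,11)@(1, 23): e=[63,0,-7] → ·  [on edge]
  covered (4 px):
    · · · · · · · · · · ·
    · · · · · · · · · · ·
    · · · · · · · · · · ·
    · · · · · · · · · · ·
    · · · · · █ · · · · ·
    · · · · · █ · · · · ·
    · · · · █ · · · · · ·
    · · · █ · · · · · · ·
    · · · · · · · · · · ·
    · · · · · · · · · · ·
    · · · · · · · · · · ·
    · · · · · · · · · · ·
T2:
  2·area = 348
  edge (14, 20)→(0, 8): d=(-14,-12) top-left  bias=+0
  edge (0, 8)→(22, 2): d=(22,-6) top-left  bias=+0
  edge (22, 2)→(14, 20): d=(-8,18) right/bottom  bias=-1
    (9,1)@(19, 3): e=[298,4,46] → █
    (10,1)@(21, 3): e=[322,16,10] → █
    (5,2)@(11, 5): e=[174,0,174] → █  [on edge]
    (6,2)@(13, 5): e=[198,12,138] → █
    (7,2)@(15, 5): e=[222,24,102] → █
    (8,2)@(17, 5): e=[246,36,66] → █
    (10,2)@(21, 5): e=[294,60,-6] → ·
    (2,3)@(5, 7): e=[74,8,266] → █
    (3,3)@(7, 7): e=[98,20,230] → █
    (4,3)@(9, 7): e=[122,32,194] → █
    (10,3)@(21, 7): e=[266,104,-22] → ·
    (1,4)@(3, 9): e=[22,40,286] → █
  covered (44 px):
    · · · · · · · · · · ·
    · · · · · · · · · █ █
    · · · · · █ █ █ █ █ ·
    · · █ █ █ █ █ █ █ █ ·
    · █ █ █ █ █ █ █ █ · ·
    · · █ █ █ █ █ █ █ · ·
    · · · █ █ █ █ █ █ · ·
    · · · · █ █ █ █ · · ·
    · · · · · █ █ █ · · ·
    · · · · · · █ · · · ·
    · · · · · · · · · · ·
    · · · · · · · · · · ·
T3:
  2·area = 216  (B↔C swapped to make it positive)
  edge (18, 4)→(18, 22): d=(0,18) right/bottom  bias=-1
  edge (18, 22)→(6, 19): d=(-12,-3) top-left  bias=+0
  edge (6, 19)→(18, 4): d=(12,-15) top-left  bias=+0
    (8,3)@(17, 7): e=[18,177,21] → █
    (9,3)@(19, 7): e=[-18,183,51] → ·
    (7,4)@(15, 9): e=[54,147,15] → █
    (9,4)@(19, 9): e=[-18,159,75] → ·
    (6,5)@(13, 11): e=[90,117,9] → █
    (9,5)@(19, 11): e=[-18,135,99] → ·
    (5,6)@(11, 13): e=[126,87,3] → █
    (9,6)@(19, 13): e=[-18,111,123] → ·
    (5,7)@(11, 15): e=[126,63,27] → █
    (9,7)@(19, 15): e=[-18,87,147] → ·
    (4,8)@(9, 17): e=[162,33,21] → █
    (9,8)@(19, 17): e=[-18,63,171] → ·
  covered (27 px):
    · · · · · · · · · · ·
    · · · · · · · · · · ·
    · · · · · · · · · · ·
    · · · · · · · · █ · ·
    · · · · · · · █ █ · ·
    · · · · · · █ █ █ · ·
    · · · · · █ █ █ █ · ·
    · · · · · █ █ █ █ · ·
    · · · · █ █ █ █ █ · ·
    · · · █ █ █ █ █ █ · ·
    · · · · · · · █ █ · ·
    · · · · · · · · · · ·
T4:
  2·area = 168  (B↔C swapped to make it positive)
  edge (1, 14)→(8, 6): d=(7,-8) top-left  bias=+0
  edge (8, 6)→(22, 14): d=(14,8) right/bottom  bias=-1
  edge (22, 14)→(1, 14): d=(-21,0) right/bottom  bias=-1
    (4,3)@(9, 7): e=[15,6,147] → █
    (5,3)@(11, 7): e=[31,-10,147] → ·
    (3,4)@(7, 9): e=[13,50,105] → █
    (5,4)@(11, 9): e=[45,18,105] → █
    (6,4)@(13, 9): e=[61,2,105] → █
    (7,4)@(15, 9): e=[77,-14,105] → ·
    (2,5)@(5, 11): e=[11,94,63] → █
    (7,5)@(15, 11): e=[91,14,63] → █
    (8,5)@(17, 11): e=[107,-2,63] → ·
    (1,6)@(3, 13): e=[9,138,21] → █
    (8,6)@(17, 13): e=[121,26,21] → █
    (9,6)@(19, 13): e=[137,10,21] → █
  covered (20 px):
    · · · · · · · · · · ·
    · · · · · · · · · · ·
    · · · · · · · · · · ·
    · · · · █ · · · · · ·
    · · · █ █ █ █ · · · ·
    · · █ █ █ █ █ █ · · ·
    · █ █ █ █ █ █ █ █ █ ·
    · · · · · · · · · · ·
    · · · · · · · · · · ·
    · · · · · · · · · · ·
    · · · · · · · · · · ·
    · · · · · · · · · · ·

Answer: 108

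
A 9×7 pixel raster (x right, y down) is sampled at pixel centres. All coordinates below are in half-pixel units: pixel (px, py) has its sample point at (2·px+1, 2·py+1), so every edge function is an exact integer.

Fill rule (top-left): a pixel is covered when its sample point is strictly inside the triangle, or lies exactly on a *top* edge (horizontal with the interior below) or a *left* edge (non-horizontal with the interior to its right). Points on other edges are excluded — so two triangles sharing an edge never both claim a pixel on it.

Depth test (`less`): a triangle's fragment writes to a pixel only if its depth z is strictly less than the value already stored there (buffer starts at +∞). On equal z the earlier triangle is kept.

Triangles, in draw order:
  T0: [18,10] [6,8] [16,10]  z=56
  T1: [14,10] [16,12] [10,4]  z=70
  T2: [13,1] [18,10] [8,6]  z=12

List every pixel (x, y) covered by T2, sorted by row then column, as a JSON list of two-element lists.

T0:
  2·area = 4  (B↔C swapped to make it positive)
  edge (18, 10)→(16, 10): d=(-2,0) right/bottom  bias=-1
  edge (16, 10)→(6, 8): d=(-10,-2) top-left  bias=+0
  edge (6, 8)→(18, 10): d=(12,2) right/bottom  bias=-1
    (0,3)@(1, 7): e=[6,0,-2] → ·  [on edge]
    (5,4)@(11, 9): e=[2,0,2] → █  [on edge]
    (6,4)@(13, 9): e=[2,4,-2] → ·
    (5,5)@(11, 11): e=[-2,-20,26] → ·
  covered (1 px):
    · · · · · · · · ·
    · · · · · · · · ·
    · · · · · · · · ·
    · · · · · · · · ·
    · · · · · █ · · ·
    · · · · · · · · ·
    · · · · · · · · ·
T1:
  2·area = 4  (B↔C swapped to make it positive)
  edge (14, 10)→(10, 4): d=(-4,-6) top-left  bias=+0
  edge (10, 4)→(16, 12): d=(6,8) right/bottom  bias=-1
  edge (16, 12)→(14, 10): d=(-2,-2) top-left  bias=+0
    (2,0)@(5, 1): e=[-18,22,0] → ·  [on edge]
    (3,1)@(7, 3): e=[-14,18,0] → ·  [on edge]
    (4,2)@(9, 5): e=[-10,14,0] → ·  [on edge]
    (5,3)@(11, 7): e=[-6,10,0] → ·  [on edge]
    (6,4)@(13, 9): e=[-2,6,0] → ·  [on edge]
    (7,5)@(15, 11): e=[2,2,0] → █  [on edge]
    (8,5)@(17, 11): e=[14,-14,4] → ·
    (7,6)@(15, 13): e=[-6,14,-4] → ·
    (8,6)@(17, 13): e=[6,-2,0] → ·  [on edge]
  covered (1 px):
    · · · · · · · · ·
    · · · · · · · · ·
    · · · · · · · · ·
    · · · · · · · · ·
    · · · · · · · · ·
    · · · · · · · █ ·
    · · · · · · · · ·
T2:
  2·area = 70
  edge (13, 1)→(18, 10): d=(5,9) right/bottom  bias=-1
  edge (18, 10)→(8, 6): d=(-10,-4) top-left  bias=+0
  edge (8, 6)→(13, 1): d=(5,-5) top-left  bias=+0
    (6,0)@(13, 1): e=[0,70,0] → ·  [on edge]
    (5,1)@(11, 3): e=[28,42,0] → █  [on edge]
    (6,1)@(13, 3): e=[10,50,10] → █
    (7,1)@(15, 3): e=[-8,58,20] → ·
    (4,2)@(9, 5): e=[56,14,0] → █  [on edge]
    (7,2)@(15, 5): e=[2,38,30] → █
    (8,2)@(17, 5): e=[-16,46,40] → ·
    (3,3)@(7, 7): e=[84,-14,0] → ·  [on edge]
    (4,3)@(9, 7): e=[66,-6,10] → ·
    (5,3)@(11, 7): e=[48,2,20] → █
    (8,3)@(17, 7): e=[-6,26,50] → ·
    (2,4)@(5, 9): e=[112,-42,0] → ·  [on edge]
    (1,5)@(3, 11): e=[140,-70,0] → ·  [on edge]
    (0,6)@(1, 13): e=[168,-98,0] → ·  [on edge]
  covered (10 px):
    · · · · · · · · ·
    · · · · · █ █ · ·
    · · · · █ █ █ █ ·
    · · · · · █ █ █ ·
    · · · · · · · · █
    · · · · · · · · ·
    · · · · · · · · ·

Final: [[5,1],[6,1],[4,2],[5,2],[6,2],[7,2],[5,3],[6,3],[7,3],[8,4]]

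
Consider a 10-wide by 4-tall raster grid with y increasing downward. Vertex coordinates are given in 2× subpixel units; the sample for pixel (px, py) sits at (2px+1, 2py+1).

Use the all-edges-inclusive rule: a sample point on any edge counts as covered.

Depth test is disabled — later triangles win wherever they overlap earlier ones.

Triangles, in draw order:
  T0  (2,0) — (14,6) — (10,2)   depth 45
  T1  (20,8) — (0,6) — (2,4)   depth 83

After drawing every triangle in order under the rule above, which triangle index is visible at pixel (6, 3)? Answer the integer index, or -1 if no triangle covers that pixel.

T0:
  2·area = 24  (B↔C swapped to make it positive)
  edge (2, 0)→(10, 2): d=(8,2) inclusive
  edge (10, 2)→(14, 6): d=(4,4) inclusive
  edge (14, 6)→(2, 0): d=(-12,-6) inclusive
    (2,0)@(5, 1): e=[2,16,6] → █
    (3,0)@(7, 1): e=[-2,8,18] → ·
    (4,0)@(9, 1): e=[-6,0,30] → ·  [on edge]
    (2,1)@(5, 3): e=[18,24,-18] → ·
    (4,1)@(9, 3): e=[10,8,6] → █
    (5,1)@(11, 3): e=[6,0,18] → █  [on edge]
    (6,1)@(13, 3): e=[2,-8,30] → ·
    (4,2)@(9, 5): e=[26,16,-18] → ·
    (5,2)@(11, 5): e=[22,8,-6] → ·
    (6,2)@(13, 5): e=[18,0,6] → █  [on edge]
    (7,2)@(15, 5): e=[14,-8,18] → ·
    (6,3)@(13, 7): e=[34,8,-18] → ·
    (7,3)@(15, 7): e=[30,0,-6] → ·  [on edge]
  covered (4 px):
    · · █ · · · · · · ·
    · · · · █ █ · · · ·
    · · · · · · █ · · ·
    · · · · · · · · · ·
T1:
  2·area = 44
  edge (20, 8)→(0, 6): d=(-20,-2) inclusive
  edge (0, 6)→(2, 4): d=(2,-2) inclusive
  edge (2, 4)→(20, 8): d=(18,4) inclusive
    (2,0)@(5, 1): e=[110,0,-66] → ·  [on edge]
    (1,1)@(3, 3): e=[66,0,-22] → ·  [on edge]
    (0,2)@(1, 5): e=[22,0,22] → █  [on edge]
    (1,2)@(3, 5): e=[26,4,14] → █
    (2,2)@(5, 5): e=[30,8,6] → █
    (3,2)@(7, 5): e=[34,12,-2] → ·
    (0,3)@(1, 7): e=[-18,4,58] → ·
    (1,3)@(3, 7): e=[-14,8,50] → ·
    (2,3)@(5, 7): e=[-10,12,42] → ·
    (5,3)@(11, 7): e=[2,24,18] → █
    (6,3)@(13, 7): e=[6,28,10] → █
    (7,3)@(15, 7): e=[10,32,2] → █
  covered (6 px):
    · · · · · · · · · ·
    · · · · · · · · · ·
    █ █ █ · · · · · · ·
    · · · · · █ █ █ · ·

Z-buffer (winner per pixel, '.' = empty):
  . . 0 . . . . . . .
  . . . . 0 0 . . . .
  1 1 1 . . . 0 . . .
  . . . . . 1 1 1 . .

Result: 1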